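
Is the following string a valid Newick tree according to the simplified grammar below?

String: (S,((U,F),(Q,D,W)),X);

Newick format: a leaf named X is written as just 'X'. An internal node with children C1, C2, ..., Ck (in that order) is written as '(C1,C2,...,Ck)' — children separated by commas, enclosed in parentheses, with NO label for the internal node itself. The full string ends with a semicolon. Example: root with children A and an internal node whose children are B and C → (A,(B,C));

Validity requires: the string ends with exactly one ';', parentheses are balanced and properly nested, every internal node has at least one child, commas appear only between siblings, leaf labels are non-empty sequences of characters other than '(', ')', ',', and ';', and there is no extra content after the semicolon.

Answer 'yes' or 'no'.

Input: (S,((U,F),(Q,D,W)),X);
Paren balance: 4 '(' vs 4 ')' OK
Ends with single ';': True
Full parse: OK
Valid: True

Answer: yes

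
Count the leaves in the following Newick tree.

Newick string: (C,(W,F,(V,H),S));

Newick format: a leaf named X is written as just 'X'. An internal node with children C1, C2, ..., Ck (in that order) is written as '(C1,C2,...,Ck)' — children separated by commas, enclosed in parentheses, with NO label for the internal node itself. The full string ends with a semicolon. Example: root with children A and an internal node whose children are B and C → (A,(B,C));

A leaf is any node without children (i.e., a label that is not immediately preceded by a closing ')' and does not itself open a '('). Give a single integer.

Newick: (C,(W,F,(V,H),S));
Scan left-to-right; a leaf is any maximal label run not followed by '(':
  pos 1: leaf 'C' → count = 1
  pos 4: leaf 'W' → count = 2
  pos 6: leaf 'F' → count = 3
  pos 9: leaf 'V' → count = 4
  pos 11: leaf 'H' → count = 5
  pos 14: leaf 'S' → count = 6
Total leaves: 6

Answer: 6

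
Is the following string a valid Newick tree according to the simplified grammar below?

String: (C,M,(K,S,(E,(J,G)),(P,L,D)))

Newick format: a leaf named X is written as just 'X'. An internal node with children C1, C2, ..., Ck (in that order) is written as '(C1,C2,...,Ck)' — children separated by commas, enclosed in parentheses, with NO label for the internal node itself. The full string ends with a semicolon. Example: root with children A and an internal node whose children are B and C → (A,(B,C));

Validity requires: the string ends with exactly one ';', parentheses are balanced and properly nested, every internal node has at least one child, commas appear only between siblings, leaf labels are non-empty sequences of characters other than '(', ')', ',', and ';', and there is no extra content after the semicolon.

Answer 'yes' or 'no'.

Input: (C,M,(K,S,(E,(J,G)),(P,L,D)))
Paren balance: 5 '(' vs 5 ')' OK
Ends with single ';': False
Full parse: FAILS (must end with ;)
Valid: False

Answer: no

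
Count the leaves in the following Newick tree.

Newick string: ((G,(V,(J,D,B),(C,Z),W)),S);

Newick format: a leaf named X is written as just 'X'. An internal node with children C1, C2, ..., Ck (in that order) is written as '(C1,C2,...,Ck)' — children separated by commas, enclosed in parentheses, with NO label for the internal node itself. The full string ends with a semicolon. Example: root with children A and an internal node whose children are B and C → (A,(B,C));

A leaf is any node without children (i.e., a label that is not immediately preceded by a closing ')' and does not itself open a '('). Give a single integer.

Answer: 9

Derivation:
Newick: ((G,(V,(J,D,B),(C,Z),W)),S);
Scan left-to-right; a leaf is any maximal label run not followed by '(':
  pos 2: leaf 'G' → count = 1
  pos 5: leaf 'V' → count = 2
  pos 8: leaf 'J' → count = 3
  pos 10: leaf 'D' → count = 4
  pos 12: leaf 'B' → count = 5
  pos 16: leaf 'C' → count = 6
  pos 18: leaf 'Z' → count = 7
  pos 21: leaf 'W' → count = 8
  pos 25: leaf 'S' → count = 9
Total leaves: 9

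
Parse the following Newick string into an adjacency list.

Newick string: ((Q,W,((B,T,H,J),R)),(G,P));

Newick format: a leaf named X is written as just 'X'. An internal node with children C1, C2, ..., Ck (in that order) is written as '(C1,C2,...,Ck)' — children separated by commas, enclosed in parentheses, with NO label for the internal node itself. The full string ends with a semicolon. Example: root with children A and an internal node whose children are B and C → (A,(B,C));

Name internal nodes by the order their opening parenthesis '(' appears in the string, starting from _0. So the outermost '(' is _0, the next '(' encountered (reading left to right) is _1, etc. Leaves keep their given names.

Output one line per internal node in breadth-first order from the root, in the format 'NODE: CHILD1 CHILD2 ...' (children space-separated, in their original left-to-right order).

Answer: _0: _1 _4
_1: Q W _2
_4: G P
_2: _3 R
_3: B T H J

Derivation:
Input: ((Q,W,((B,T,H,J),R)),(G,P));
Scanning left-to-right, naming '(' by encounter order:
  pos 0: '(' -> open internal node _0 (depth 1)
  pos 1: '(' -> open internal node _1 (depth 2)
  pos 6: '(' -> open internal node _2 (depth 3)
  pos 7: '(' -> open internal node _3 (depth 4)
  pos 15: ')' -> close internal node _3 (now at depth 3)
  pos 18: ')' -> close internal node _2 (now at depth 2)
  pos 19: ')' -> close internal node _1 (now at depth 1)
  pos 21: '(' -> open internal node _4 (depth 2)
  pos 25: ')' -> close internal node _4 (now at depth 1)
  pos 26: ')' -> close internal node _0 (now at depth 0)
Total internal nodes: 5
BFS adjacency from root:
  _0: _1 _4
  _1: Q W _2
  _4: G P
  _2: _3 R
  _3: B T H J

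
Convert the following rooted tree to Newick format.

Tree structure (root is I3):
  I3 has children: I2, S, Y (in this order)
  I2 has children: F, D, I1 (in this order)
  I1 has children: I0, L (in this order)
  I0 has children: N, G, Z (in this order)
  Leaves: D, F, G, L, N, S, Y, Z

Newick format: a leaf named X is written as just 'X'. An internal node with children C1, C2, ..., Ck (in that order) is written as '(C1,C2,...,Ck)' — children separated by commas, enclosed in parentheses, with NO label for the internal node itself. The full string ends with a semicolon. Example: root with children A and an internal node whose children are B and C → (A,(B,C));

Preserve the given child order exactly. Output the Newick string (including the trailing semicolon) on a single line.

internal I3 with children ['I2', 'S', 'Y']
  internal I2 with children ['F', 'D', 'I1']
    leaf 'F' → 'F'
    leaf 'D' → 'D'
    internal I1 with children ['I0', 'L']
      internal I0 with children ['N', 'G', 'Z']
        leaf 'N' → 'N'
        leaf 'G' → 'G'
        leaf 'Z' → 'Z'
      → '(N,G,Z)'
      leaf 'L' → 'L'
    → '((N,G,Z),L)'
  → '(F,D,((N,G,Z),L))'
  leaf 'S' → 'S'
  leaf 'Y' → 'Y'
→ '((F,D,((N,G,Z),L)),S,Y)'
Final: ((F,D,((N,G,Z),L)),S,Y);

Answer: ((F,D,((N,G,Z),L)),S,Y);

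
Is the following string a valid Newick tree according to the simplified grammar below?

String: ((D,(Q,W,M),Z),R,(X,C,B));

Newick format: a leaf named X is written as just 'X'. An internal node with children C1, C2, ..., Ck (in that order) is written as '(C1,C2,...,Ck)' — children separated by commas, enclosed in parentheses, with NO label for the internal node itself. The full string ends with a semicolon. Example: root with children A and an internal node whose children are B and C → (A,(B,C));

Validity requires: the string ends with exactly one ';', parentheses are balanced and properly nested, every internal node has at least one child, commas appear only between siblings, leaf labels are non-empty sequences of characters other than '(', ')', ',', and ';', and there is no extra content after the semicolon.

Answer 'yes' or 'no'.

Input: ((D,(Q,W,M),Z),R,(X,C,B));
Paren balance: 4 '(' vs 4 ')' OK
Ends with single ';': True
Full parse: OK
Valid: True

Answer: yes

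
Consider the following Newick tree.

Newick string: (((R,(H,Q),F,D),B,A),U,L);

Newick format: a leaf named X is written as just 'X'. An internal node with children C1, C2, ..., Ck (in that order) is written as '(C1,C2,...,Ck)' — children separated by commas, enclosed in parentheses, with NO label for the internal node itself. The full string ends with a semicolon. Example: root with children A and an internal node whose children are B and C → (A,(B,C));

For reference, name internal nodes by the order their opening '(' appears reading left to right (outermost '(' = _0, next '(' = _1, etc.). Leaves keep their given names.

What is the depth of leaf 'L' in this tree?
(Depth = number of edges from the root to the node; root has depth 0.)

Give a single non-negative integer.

Answer: 1

Derivation:
Newick: (((R,(H,Q),F,D),B,A),U,L);
Naming internals by '(' encounter order: outermost '(' = _0, next = _1, ...
Query node: L
Path from root: _0 -> L
Depth of L: 1 (number of edges from root)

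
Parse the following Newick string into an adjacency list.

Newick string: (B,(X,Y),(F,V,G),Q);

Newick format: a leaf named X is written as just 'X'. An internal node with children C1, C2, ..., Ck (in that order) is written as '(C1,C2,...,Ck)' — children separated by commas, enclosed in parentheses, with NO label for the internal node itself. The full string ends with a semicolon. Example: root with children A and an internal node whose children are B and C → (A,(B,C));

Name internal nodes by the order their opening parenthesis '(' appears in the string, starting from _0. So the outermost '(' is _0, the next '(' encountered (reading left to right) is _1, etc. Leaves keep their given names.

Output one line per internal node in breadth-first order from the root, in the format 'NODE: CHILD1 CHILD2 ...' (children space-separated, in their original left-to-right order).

Answer: _0: B _1 _2 Q
_1: X Y
_2: F V G

Derivation:
Input: (B,(X,Y),(F,V,G),Q);
Scanning left-to-right, naming '(' by encounter order:
  pos 0: '(' -> open internal node _0 (depth 1)
  pos 3: '(' -> open internal node _1 (depth 2)
  pos 7: ')' -> close internal node _1 (now at depth 1)
  pos 9: '(' -> open internal node _2 (depth 2)
  pos 15: ')' -> close internal node _2 (now at depth 1)
  pos 18: ')' -> close internal node _0 (now at depth 0)
Total internal nodes: 3
BFS adjacency from root:
  _0: B _1 _2 Q
  _1: X Y
  _2: F V G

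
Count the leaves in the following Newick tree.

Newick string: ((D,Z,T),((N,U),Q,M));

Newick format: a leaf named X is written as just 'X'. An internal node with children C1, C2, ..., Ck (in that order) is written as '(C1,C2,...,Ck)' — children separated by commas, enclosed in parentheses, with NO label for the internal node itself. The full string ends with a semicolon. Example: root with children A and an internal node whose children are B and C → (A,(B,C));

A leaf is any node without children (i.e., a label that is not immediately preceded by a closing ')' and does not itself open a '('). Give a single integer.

Newick: ((D,Z,T),((N,U),Q,M));
Scan left-to-right; a leaf is any maximal label run not followed by '(':
  pos 2: leaf 'D' → count = 1
  pos 4: leaf 'Z' → count = 2
  pos 6: leaf 'T' → count = 3
  pos 11: leaf 'N' → count = 4
  pos 13: leaf 'U' → count = 5
  pos 16: leaf 'Q' → count = 6
  pos 18: leaf 'M' → count = 7
Total leaves: 7

Answer: 7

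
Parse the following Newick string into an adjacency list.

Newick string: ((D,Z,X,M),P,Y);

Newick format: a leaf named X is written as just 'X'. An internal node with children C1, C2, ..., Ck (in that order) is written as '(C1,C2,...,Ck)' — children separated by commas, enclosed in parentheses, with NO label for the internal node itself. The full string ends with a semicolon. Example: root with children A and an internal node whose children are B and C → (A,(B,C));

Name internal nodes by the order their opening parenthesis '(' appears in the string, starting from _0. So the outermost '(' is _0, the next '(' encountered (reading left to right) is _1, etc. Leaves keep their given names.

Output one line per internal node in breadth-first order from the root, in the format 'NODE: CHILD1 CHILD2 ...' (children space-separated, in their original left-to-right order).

Answer: _0: _1 P Y
_1: D Z X M

Derivation:
Input: ((D,Z,X,M),P,Y);
Scanning left-to-right, naming '(' by encounter order:
  pos 0: '(' -> open internal node _0 (depth 1)
  pos 1: '(' -> open internal node _1 (depth 2)
  pos 9: ')' -> close internal node _1 (now at depth 1)
  pos 14: ')' -> close internal node _0 (now at depth 0)
Total internal nodes: 2
BFS adjacency from root:
  _0: _1 P Y
  _1: D Z X M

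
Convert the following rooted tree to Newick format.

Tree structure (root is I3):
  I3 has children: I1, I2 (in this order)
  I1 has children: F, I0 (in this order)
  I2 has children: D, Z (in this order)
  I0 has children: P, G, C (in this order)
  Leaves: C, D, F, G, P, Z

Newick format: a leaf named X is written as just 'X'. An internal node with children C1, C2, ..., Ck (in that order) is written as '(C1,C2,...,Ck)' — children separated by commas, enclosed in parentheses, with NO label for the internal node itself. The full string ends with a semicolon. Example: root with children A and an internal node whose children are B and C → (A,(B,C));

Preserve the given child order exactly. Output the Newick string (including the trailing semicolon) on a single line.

Answer: ((F,(P,G,C)),(D,Z));

Derivation:
internal I3 with children ['I1', 'I2']
  internal I1 with children ['F', 'I0']
    leaf 'F' → 'F'
    internal I0 with children ['P', 'G', 'C']
      leaf 'P' → 'P'
      leaf 'G' → 'G'
      leaf 'C' → 'C'
    → '(P,G,C)'
  → '(F,(P,G,C))'
  internal I2 with children ['D', 'Z']
    leaf 'D' → 'D'
    leaf 'Z' → 'Z'
  → '(D,Z)'
→ '((F,(P,G,C)),(D,Z))'
Final: ((F,(P,G,C)),(D,Z));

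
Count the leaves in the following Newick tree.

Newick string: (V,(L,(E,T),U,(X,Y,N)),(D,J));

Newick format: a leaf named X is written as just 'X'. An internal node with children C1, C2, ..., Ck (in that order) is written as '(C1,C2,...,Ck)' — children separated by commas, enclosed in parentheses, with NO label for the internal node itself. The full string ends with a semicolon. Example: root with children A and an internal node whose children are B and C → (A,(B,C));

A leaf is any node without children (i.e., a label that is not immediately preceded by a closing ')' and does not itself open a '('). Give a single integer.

Answer: 10

Derivation:
Newick: (V,(L,(E,T),U,(X,Y,N)),(D,J));
Scan left-to-right; a leaf is any maximal label run not followed by '(':
  pos 1: leaf 'V' → count = 1
  pos 4: leaf 'L' → count = 2
  pos 7: leaf 'E' → count = 3
  pos 9: leaf 'T' → count = 4
  pos 12: leaf 'U' → count = 5
  pos 15: leaf 'X' → count = 6
  pos 17: leaf 'Y' → count = 7
  pos 19: leaf 'N' → count = 8
  pos 24: leaf 'D' → count = 9
  pos 26: leaf 'J' → count = 10
Total leaves: 10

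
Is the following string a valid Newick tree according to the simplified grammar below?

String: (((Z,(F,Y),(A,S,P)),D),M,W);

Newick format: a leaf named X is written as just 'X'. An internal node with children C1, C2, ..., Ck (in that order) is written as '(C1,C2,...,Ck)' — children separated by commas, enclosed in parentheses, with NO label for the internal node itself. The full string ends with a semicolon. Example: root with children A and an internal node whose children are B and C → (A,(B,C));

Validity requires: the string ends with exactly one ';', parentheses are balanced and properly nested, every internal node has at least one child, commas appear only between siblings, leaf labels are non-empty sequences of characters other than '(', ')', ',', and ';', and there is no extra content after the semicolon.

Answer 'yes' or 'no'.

Input: (((Z,(F,Y),(A,S,P)),D),M,W);
Paren balance: 5 '(' vs 5 ')' OK
Ends with single ';': True
Full parse: OK
Valid: True

Answer: yes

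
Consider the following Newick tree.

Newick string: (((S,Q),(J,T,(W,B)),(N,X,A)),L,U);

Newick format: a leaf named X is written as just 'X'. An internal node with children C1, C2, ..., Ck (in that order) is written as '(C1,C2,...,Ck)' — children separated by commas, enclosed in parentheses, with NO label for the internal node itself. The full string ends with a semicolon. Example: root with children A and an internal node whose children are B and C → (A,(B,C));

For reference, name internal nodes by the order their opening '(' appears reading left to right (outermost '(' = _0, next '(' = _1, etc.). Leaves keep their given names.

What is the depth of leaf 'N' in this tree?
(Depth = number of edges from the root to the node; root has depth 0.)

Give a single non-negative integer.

Newick: (((S,Q),(J,T,(W,B)),(N,X,A)),L,U);
Naming internals by '(' encounter order: outermost '(' = _0, next = _1, ...
Query node: N
Path from root: _0 -> _1 -> _5 -> N
Depth of N: 3 (number of edges from root)

Answer: 3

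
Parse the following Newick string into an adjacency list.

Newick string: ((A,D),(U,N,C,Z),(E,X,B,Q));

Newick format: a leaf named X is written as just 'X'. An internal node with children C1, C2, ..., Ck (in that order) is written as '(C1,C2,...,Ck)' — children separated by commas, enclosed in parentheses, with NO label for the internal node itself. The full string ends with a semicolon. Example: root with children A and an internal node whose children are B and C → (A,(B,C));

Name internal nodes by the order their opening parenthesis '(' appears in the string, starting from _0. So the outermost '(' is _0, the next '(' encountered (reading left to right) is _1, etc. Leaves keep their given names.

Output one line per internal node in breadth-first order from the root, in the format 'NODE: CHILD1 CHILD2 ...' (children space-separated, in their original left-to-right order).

Answer: _0: _1 _2 _3
_1: A D
_2: U N C Z
_3: E X B Q

Derivation:
Input: ((A,D),(U,N,C,Z),(E,X,B,Q));
Scanning left-to-right, naming '(' by encounter order:
  pos 0: '(' -> open internal node _0 (depth 1)
  pos 1: '(' -> open internal node _1 (depth 2)
  pos 5: ')' -> close internal node _1 (now at depth 1)
  pos 7: '(' -> open internal node _2 (depth 2)
  pos 15: ')' -> close internal node _2 (now at depth 1)
  pos 17: '(' -> open internal node _3 (depth 2)
  pos 25: ')' -> close internal node _3 (now at depth 1)
  pos 26: ')' -> close internal node _0 (now at depth 0)
Total internal nodes: 4
BFS adjacency from root:
  _0: _1 _2 _3
  _1: A D
  _2: U N C Z
  _3: E X B Q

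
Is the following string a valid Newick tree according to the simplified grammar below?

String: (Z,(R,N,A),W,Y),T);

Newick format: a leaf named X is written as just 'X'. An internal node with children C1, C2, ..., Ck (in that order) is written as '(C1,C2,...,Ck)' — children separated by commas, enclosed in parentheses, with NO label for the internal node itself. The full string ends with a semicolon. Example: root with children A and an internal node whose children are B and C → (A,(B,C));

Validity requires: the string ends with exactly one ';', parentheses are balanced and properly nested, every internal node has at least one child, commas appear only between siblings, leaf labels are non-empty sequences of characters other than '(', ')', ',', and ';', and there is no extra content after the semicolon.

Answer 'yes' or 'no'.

Input: (Z,(R,N,A),W,Y),T);
Paren balance: 2 '(' vs 3 ')' MISMATCH
Ends with single ';': True
Full parse: FAILS (extra content after tree at pos 15)
Valid: False

Answer: no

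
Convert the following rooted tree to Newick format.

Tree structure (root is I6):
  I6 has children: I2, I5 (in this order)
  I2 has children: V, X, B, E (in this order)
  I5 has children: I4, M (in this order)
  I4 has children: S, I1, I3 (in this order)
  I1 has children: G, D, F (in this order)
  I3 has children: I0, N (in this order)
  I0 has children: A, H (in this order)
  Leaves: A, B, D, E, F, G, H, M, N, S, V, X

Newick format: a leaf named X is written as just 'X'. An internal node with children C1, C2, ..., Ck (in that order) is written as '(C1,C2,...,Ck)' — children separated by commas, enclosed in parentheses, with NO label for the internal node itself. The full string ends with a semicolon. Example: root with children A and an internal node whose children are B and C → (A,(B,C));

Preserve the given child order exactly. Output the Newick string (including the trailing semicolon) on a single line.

Answer: ((V,X,B,E),((S,(G,D,F),((A,H),N)),M));

Derivation:
internal I6 with children ['I2', 'I5']
  internal I2 with children ['V', 'X', 'B', 'E']
    leaf 'V' → 'V'
    leaf 'X' → 'X'
    leaf 'B' → 'B'
    leaf 'E' → 'E'
  → '(V,X,B,E)'
  internal I5 with children ['I4', 'M']
    internal I4 with children ['S', 'I1', 'I3']
      leaf 'S' → 'S'
      internal I1 with children ['G', 'D', 'F']
        leaf 'G' → 'G'
        leaf 'D' → 'D'
        leaf 'F' → 'F'
      → '(G,D,F)'
      internal I3 with children ['I0', 'N']
        internal I0 with children ['A', 'H']
          leaf 'A' → 'A'
          leaf 'H' → 'H'
        → '(A,H)'
        leaf 'N' → 'N'
      → '((A,H),N)'
    → '(S,(G,D,F),((A,H),N))'
    leaf 'M' → 'M'
  → '((S,(G,D,F),((A,H),N)),M)'
→ '((V,X,B,E),((S,(G,D,F),((A,H),N)),M))'
Final: ((V,X,B,E),((S,(G,D,F),((A,H),N)),M));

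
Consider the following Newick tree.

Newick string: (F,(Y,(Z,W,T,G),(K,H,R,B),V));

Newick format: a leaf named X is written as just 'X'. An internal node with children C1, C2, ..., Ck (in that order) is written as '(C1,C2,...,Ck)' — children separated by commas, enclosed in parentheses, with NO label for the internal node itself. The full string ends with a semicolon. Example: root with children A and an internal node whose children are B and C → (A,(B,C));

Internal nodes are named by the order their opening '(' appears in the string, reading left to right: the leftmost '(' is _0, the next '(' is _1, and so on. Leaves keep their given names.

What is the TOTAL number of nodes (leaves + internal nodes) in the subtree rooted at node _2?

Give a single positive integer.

Answer: 5

Derivation:
Newick: (F,(Y,(Z,W,T,G),(K,H,R,B),V));
Locate _2: it is the '(' at position 6 (the 3rd '(' reading left to right).
Query: subtree rooted at _2
_2: subtree_size = 1 + 4
  Z: subtree_size = 1 + 0
  W: subtree_size = 1 + 0
  T: subtree_size = 1 + 0
  G: subtree_size = 1 + 0
Total subtree size of _2: 5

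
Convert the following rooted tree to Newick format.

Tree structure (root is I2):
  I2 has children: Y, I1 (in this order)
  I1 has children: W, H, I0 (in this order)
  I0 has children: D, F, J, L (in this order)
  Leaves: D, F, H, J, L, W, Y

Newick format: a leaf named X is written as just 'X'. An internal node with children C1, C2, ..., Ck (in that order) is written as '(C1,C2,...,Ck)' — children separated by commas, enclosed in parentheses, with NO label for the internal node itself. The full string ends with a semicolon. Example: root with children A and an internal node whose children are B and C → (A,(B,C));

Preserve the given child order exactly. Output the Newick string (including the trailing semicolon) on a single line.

internal I2 with children ['Y', 'I1']
  leaf 'Y' → 'Y'
  internal I1 with children ['W', 'H', 'I0']
    leaf 'W' → 'W'
    leaf 'H' → 'H'
    internal I0 with children ['D', 'F', 'J', 'L']
      leaf 'D' → 'D'
      leaf 'F' → 'F'
      leaf 'J' → 'J'
      leaf 'L' → 'L'
    → '(D,F,J,L)'
  → '(W,H,(D,F,J,L))'
→ '(Y,(W,H,(D,F,J,L)))'
Final: (Y,(W,H,(D,F,J,L)));

Answer: (Y,(W,H,(D,F,J,L)));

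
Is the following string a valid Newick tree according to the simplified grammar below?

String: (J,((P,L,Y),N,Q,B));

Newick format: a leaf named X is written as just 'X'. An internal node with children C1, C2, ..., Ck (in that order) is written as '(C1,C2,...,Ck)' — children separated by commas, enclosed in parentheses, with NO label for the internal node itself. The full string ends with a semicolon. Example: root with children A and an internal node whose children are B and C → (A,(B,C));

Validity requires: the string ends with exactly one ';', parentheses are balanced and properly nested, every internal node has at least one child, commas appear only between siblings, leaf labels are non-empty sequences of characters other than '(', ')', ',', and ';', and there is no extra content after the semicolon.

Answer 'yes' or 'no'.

Answer: yes

Derivation:
Input: (J,((P,L,Y),N,Q,B));
Paren balance: 3 '(' vs 3 ')' OK
Ends with single ';': True
Full parse: OK
Valid: True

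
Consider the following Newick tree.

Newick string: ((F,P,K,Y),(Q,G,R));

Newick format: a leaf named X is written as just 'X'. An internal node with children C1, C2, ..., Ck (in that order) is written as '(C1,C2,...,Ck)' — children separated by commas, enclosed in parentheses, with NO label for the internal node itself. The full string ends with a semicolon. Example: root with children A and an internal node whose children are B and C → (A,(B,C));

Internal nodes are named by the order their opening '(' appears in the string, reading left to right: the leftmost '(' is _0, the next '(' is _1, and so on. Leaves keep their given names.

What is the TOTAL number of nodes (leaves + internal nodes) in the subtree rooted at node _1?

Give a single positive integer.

Newick: ((F,P,K,Y),(Q,G,R));
Locate _1: it is the '(' at position 1 (the 2nd '(' reading left to right).
Query: subtree rooted at _1
_1: subtree_size = 1 + 4
  F: subtree_size = 1 + 0
  P: subtree_size = 1 + 0
  K: subtree_size = 1 + 0
  Y: subtree_size = 1 + 0
Total subtree size of _1: 5

Answer: 5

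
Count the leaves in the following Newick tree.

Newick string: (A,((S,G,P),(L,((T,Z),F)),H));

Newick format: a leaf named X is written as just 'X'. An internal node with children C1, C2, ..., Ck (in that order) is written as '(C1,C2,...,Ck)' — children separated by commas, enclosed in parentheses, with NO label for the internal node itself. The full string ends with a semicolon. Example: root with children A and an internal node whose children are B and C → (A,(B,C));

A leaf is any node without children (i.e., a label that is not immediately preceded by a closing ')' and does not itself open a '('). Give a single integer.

Newick: (A,((S,G,P),(L,((T,Z),F)),H));
Scan left-to-right; a leaf is any maximal label run not followed by '(':
  pos 1: leaf 'A' → count = 1
  pos 5: leaf 'S' → count = 2
  pos 7: leaf 'G' → count = 3
  pos 9: leaf 'P' → count = 4
  pos 13: leaf 'L' → count = 5
  pos 17: leaf 'T' → count = 6
  pos 19: leaf 'Z' → count = 7
  pos 22: leaf 'F' → count = 8
  pos 26: leaf 'H' → count = 9
Total leaves: 9

Answer: 9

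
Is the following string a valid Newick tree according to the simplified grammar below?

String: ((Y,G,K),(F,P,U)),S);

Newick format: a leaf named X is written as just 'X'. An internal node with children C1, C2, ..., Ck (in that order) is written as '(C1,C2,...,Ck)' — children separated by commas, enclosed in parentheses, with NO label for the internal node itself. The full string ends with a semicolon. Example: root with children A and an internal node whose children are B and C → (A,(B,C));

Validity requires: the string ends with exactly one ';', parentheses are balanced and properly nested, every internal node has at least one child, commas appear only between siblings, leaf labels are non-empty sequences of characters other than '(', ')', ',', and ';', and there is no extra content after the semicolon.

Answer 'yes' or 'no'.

Answer: no

Derivation:
Input: ((Y,G,K),(F,P,U)),S);
Paren balance: 3 '(' vs 4 ')' MISMATCH
Ends with single ';': True
Full parse: FAILS (extra content after tree at pos 17)
Valid: False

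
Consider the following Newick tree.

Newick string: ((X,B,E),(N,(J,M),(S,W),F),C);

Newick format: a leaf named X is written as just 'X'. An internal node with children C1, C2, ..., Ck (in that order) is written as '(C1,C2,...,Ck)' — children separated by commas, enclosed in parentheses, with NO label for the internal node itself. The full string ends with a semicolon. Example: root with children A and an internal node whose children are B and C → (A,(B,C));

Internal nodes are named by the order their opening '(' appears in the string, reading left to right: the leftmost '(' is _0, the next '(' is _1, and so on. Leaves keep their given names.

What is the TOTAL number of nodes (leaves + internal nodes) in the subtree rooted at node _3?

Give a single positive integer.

Answer: 3

Derivation:
Newick: ((X,B,E),(N,(J,M),(S,W),F),C);
Locate _3: it is the '(' at position 12 (the 4th '(' reading left to right).
Query: subtree rooted at _3
_3: subtree_size = 1 + 2
  J: subtree_size = 1 + 0
  M: subtree_size = 1 + 0
Total subtree size of _3: 3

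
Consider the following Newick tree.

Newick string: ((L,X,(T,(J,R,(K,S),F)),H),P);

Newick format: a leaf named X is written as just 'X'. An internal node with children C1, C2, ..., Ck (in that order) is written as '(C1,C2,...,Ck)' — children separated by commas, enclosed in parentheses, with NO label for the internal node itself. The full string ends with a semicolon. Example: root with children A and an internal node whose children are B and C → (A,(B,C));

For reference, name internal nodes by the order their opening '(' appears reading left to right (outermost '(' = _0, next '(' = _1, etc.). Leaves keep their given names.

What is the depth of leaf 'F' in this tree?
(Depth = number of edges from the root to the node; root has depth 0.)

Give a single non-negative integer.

Answer: 4

Derivation:
Newick: ((L,X,(T,(J,R,(K,S),F)),H),P);
Naming internals by '(' encounter order: outermost '(' = _0, next = _1, ...
Query node: F
Path from root: _0 -> _1 -> _2 -> _3 -> F
Depth of F: 4 (number of edges from root)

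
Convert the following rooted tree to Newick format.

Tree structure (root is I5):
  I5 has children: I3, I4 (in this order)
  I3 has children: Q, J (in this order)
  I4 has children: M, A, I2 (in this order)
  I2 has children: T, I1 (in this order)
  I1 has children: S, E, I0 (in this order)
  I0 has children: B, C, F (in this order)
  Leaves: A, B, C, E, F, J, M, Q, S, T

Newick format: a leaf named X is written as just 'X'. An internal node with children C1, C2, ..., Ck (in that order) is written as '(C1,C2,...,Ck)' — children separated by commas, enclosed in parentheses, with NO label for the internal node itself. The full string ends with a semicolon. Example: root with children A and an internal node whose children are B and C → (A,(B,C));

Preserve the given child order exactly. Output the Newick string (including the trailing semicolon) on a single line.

Answer: ((Q,J),(M,A,(T,(S,E,(B,C,F)))));

Derivation:
internal I5 with children ['I3', 'I4']
  internal I3 with children ['Q', 'J']
    leaf 'Q' → 'Q'
    leaf 'J' → 'J'
  → '(Q,J)'
  internal I4 with children ['M', 'A', 'I2']
    leaf 'M' → 'M'
    leaf 'A' → 'A'
    internal I2 with children ['T', 'I1']
      leaf 'T' → 'T'
      internal I1 with children ['S', 'E', 'I0']
        leaf 'S' → 'S'
        leaf 'E' → 'E'
        internal I0 with children ['B', 'C', 'F']
          leaf 'B' → 'B'
          leaf 'C' → 'C'
          leaf 'F' → 'F'
        → '(B,C,F)'
      → '(S,E,(B,C,F))'
    → '(T,(S,E,(B,C,F)))'
  → '(M,A,(T,(S,E,(B,C,F))))'
→ '((Q,J),(M,A,(T,(S,E,(B,C,F)))))'
Final: ((Q,J),(M,A,(T,(S,E,(B,C,F)))));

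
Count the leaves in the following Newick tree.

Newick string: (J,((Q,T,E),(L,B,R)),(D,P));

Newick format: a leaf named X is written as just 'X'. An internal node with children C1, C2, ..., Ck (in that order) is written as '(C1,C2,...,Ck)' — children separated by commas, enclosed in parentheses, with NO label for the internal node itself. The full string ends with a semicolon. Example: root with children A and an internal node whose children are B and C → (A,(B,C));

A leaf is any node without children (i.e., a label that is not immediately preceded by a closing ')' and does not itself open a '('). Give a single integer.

Answer: 9

Derivation:
Newick: (J,((Q,T,E),(L,B,R)),(D,P));
Scan left-to-right; a leaf is any maximal label run not followed by '(':
  pos 1: leaf 'J' → count = 1
  pos 5: leaf 'Q' → count = 2
  pos 7: leaf 'T' → count = 3
  pos 9: leaf 'E' → count = 4
  pos 13: leaf 'L' → count = 5
  pos 15: leaf 'B' → count = 6
  pos 17: leaf 'R' → count = 7
  pos 22: leaf 'D' → count = 8
  pos 24: leaf 'P' → count = 9
Total leaves: 9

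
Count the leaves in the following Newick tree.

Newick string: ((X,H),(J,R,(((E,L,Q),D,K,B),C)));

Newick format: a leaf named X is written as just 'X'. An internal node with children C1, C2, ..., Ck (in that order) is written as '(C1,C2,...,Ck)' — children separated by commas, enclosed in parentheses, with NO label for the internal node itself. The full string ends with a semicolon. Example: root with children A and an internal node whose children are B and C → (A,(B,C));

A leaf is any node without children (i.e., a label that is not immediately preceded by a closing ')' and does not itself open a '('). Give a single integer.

Newick: ((X,H),(J,R,(((E,L,Q),D,K,B),C)));
Scan left-to-right; a leaf is any maximal label run not followed by '(':
  pos 2: leaf 'X' → count = 1
  pos 4: leaf 'H' → count = 2
  pos 8: leaf 'J' → count = 3
  pos 10: leaf 'R' → count = 4
  pos 15: leaf 'E' → count = 5
  pos 17: leaf 'L' → count = 6
  pos 19: leaf 'Q' → count = 7
  pos 22: leaf 'D' → count = 8
  pos 24: leaf 'K' → count = 9
  pos 26: leaf 'B' → count = 10
  pos 29: leaf 'C' → count = 11
Total leaves: 11

Answer: 11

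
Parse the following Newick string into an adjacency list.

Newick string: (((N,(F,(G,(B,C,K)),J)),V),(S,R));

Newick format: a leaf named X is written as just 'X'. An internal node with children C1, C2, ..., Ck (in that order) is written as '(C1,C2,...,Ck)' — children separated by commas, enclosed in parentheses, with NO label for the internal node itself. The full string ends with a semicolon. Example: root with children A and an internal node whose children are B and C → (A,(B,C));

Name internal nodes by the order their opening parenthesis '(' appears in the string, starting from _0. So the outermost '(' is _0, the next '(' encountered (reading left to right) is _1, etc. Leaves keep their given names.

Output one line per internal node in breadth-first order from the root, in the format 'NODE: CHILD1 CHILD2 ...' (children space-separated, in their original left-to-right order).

Input: (((N,(F,(G,(B,C,K)),J)),V),(S,R));
Scanning left-to-right, naming '(' by encounter order:
  pos 0: '(' -> open internal node _0 (depth 1)
  pos 1: '(' -> open internal node _1 (depth 2)
  pos 2: '(' -> open internal node _2 (depth 3)
  pos 5: '(' -> open internal node _3 (depth 4)
  pos 8: '(' -> open internal node _4 (depth 5)
  pos 11: '(' -> open internal node _5 (depth 6)
  pos 17: ')' -> close internal node _5 (now at depth 5)
  pos 18: ')' -> close internal node _4 (now at depth 4)
  pos 21: ')' -> close internal node _3 (now at depth 3)
  pos 22: ')' -> close internal node _2 (now at depth 2)
  pos 25: ')' -> close internal node _1 (now at depth 1)
  pos 27: '(' -> open internal node _6 (depth 2)
  pos 31: ')' -> close internal node _6 (now at depth 1)
  pos 32: ')' -> close internal node _0 (now at depth 0)
Total internal nodes: 7
BFS adjacency from root:
  _0: _1 _6
  _1: _2 V
  _6: S R
  _2: N _3
  _3: F _4 J
  _4: G _5
  _5: B C K

Answer: _0: _1 _6
_1: _2 V
_6: S R
_2: N _3
_3: F _4 J
_4: G _5
_5: B C K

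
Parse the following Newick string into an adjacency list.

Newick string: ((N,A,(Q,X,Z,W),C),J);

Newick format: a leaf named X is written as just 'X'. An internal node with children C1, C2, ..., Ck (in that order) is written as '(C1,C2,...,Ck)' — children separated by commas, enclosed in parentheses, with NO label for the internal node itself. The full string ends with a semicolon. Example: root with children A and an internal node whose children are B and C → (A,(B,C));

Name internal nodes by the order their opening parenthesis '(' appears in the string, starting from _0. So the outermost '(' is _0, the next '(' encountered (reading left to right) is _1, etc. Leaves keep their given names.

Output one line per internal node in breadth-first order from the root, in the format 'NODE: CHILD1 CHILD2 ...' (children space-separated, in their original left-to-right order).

Answer: _0: _1 J
_1: N A _2 C
_2: Q X Z W

Derivation:
Input: ((N,A,(Q,X,Z,W),C),J);
Scanning left-to-right, naming '(' by encounter order:
  pos 0: '(' -> open internal node _0 (depth 1)
  pos 1: '(' -> open internal node _1 (depth 2)
  pos 6: '(' -> open internal node _2 (depth 3)
  pos 14: ')' -> close internal node _2 (now at depth 2)
  pos 17: ')' -> close internal node _1 (now at depth 1)
  pos 20: ')' -> close internal node _0 (now at depth 0)
Total internal nodes: 3
BFS adjacency from root:
  _0: _1 J
  _1: N A _2 C
  _2: Q X Z W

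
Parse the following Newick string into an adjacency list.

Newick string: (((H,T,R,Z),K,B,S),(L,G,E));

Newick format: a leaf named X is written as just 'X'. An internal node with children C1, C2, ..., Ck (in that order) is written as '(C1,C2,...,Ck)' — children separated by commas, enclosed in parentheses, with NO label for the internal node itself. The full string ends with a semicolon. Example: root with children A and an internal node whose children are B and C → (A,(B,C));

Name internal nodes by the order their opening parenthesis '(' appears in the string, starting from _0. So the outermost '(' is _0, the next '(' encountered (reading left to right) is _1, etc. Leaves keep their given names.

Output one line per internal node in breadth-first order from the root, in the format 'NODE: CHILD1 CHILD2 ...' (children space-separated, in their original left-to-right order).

Answer: _0: _1 _3
_1: _2 K B S
_3: L G E
_2: H T R Z

Derivation:
Input: (((H,T,R,Z),K,B,S),(L,G,E));
Scanning left-to-right, naming '(' by encounter order:
  pos 0: '(' -> open internal node _0 (depth 1)
  pos 1: '(' -> open internal node _1 (depth 2)
  pos 2: '(' -> open internal node _2 (depth 3)
  pos 10: ')' -> close internal node _2 (now at depth 2)
  pos 17: ')' -> close internal node _1 (now at depth 1)
  pos 19: '(' -> open internal node _3 (depth 2)
  pos 25: ')' -> close internal node _3 (now at depth 1)
  pos 26: ')' -> close internal node _0 (now at depth 0)
Total internal nodes: 4
BFS adjacency from root:
  _0: _1 _3
  _1: _2 K B S
  _3: L G E
  _2: H T R Z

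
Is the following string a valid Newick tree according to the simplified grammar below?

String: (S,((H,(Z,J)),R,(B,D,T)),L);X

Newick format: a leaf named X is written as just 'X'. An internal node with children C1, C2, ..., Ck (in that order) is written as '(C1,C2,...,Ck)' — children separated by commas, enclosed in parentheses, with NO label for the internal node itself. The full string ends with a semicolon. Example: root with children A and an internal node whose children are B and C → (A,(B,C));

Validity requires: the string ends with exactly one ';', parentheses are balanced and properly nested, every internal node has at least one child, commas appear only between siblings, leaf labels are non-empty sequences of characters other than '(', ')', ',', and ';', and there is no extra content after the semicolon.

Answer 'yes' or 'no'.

Answer: no

Derivation:
Input: (S,((H,(Z,J)),R,(B,D,T)),L);X
Paren balance: 5 '(' vs 5 ')' OK
Ends with single ';': False
Full parse: FAILS (must end with ;)
Valid: False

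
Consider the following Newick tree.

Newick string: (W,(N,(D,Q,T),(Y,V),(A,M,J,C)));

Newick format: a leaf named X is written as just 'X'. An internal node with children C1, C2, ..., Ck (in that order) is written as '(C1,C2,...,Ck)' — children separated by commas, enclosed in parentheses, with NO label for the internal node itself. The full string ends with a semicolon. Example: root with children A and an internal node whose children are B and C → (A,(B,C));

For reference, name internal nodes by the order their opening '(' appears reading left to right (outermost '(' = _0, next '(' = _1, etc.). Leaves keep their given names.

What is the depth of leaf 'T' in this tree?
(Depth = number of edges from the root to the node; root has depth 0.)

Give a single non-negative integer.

Newick: (W,(N,(D,Q,T),(Y,V),(A,M,J,C)));
Naming internals by '(' encounter order: outermost '(' = _0, next = _1, ...
Query node: T
Path from root: _0 -> _1 -> _2 -> T
Depth of T: 3 (number of edges from root)

Answer: 3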